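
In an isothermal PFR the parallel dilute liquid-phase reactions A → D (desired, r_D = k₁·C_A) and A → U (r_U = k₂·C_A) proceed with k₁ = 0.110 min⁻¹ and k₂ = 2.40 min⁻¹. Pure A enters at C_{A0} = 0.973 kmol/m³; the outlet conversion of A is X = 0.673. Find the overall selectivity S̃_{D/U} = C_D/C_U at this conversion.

0.0458

C_A = C_{A0}(1−X) = 0.3182 kmol/m³.
Both paths are first order in A, so the instantaneous fraction to D is constant: dC_D/d(−C_A) = k₁/(k₁+k₂) = 0.04382.
C_D = 0.04382·(C_{A0}−C_A) = 0.04382×0.6548 = 0.0287 kmol/m³.
C_U = (C_{A0}−C_A)−C_D = 0.6261 kmol/m³; S̃_{D/U} = 0.02870/0.6261 = 0.0458.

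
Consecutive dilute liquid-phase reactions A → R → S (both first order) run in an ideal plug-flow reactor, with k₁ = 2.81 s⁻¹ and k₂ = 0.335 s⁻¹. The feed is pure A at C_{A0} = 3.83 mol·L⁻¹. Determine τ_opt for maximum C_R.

Setting dC_R/dτ = 0 gives τ_opt = ln(k₂/k₁)/(k₂−k₁).
= ln(0.335/2.81)/(0.335−2.81) = ln(0.1192)/-2.475 = -2.127/-2.475 = 0.859 s.

0.859 s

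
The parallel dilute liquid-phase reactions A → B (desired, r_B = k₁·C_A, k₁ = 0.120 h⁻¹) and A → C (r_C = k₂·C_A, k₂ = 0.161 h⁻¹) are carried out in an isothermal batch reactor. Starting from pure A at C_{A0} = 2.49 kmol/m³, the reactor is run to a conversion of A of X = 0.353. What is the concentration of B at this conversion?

C_A = C_{A0}(1−X) = 1.611 kmol/m³.
Both paths are first order in A, so the instantaneous fraction to B is constant: dC_B/d(−C_A) = k₁/(k₁+k₂) = 0.4270.
C_B = 0.4270·(C_{A0}−C_A) = 0.4270×0.8790 = 0.375 kmol/m³.

0.375 kmol/m³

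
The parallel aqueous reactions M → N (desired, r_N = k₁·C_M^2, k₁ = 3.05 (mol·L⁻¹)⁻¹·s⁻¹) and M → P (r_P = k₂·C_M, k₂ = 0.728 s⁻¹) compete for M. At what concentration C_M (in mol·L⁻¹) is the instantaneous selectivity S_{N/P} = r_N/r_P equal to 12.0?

2.86 mol·L⁻¹

S_{N/P} = (k₁/k₂)·C_M ⇒ C_M = S·k₂/k₁.
= 12.0×0.728/3.05 = 2.86 mol·L⁻¹.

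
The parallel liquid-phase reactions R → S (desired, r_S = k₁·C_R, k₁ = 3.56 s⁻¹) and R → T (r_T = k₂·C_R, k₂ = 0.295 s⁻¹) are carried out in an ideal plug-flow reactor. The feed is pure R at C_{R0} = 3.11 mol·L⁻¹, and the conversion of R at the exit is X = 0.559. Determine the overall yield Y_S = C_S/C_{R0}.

0.516

C_R = C_{R0}(1−X) = 1.372 mol·L⁻¹.
Both paths are first order in R, so the instantaneous fraction to S is constant: dC_S/d(−C_R) = k₁/(k₁+k₂) = 0.9235.
C_S = 0.9235·(C_{R0}−C_R) = 0.9235×1.738 = 1.61 mol·L⁻¹.
Y_S = C_S/C_{R0} = 1.605/3.11 = 0.516.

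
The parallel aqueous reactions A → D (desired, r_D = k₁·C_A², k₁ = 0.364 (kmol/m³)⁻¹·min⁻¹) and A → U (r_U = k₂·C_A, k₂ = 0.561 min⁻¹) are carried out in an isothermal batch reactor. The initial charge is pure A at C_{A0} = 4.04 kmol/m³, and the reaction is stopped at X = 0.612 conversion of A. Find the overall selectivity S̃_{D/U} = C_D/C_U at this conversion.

1.74

C_A = C_{A0}(1−X) = 1.568 kmol/m³.
Along a PFR/batch, dC_U/dC_A = −r_U/(r_D+r_U) = −k₂/(k₂+k₁·C_A).
Integrating from C_{A0} to C_A: C_U = (0.561/0.364)·ln[(0.561+0.364·4.04)/(0.561+0.364·1.57)] = 1.541·ln(2.032/1.132) = 0.9019 kmol/m³.
Then C_D = (C_{A0}−C_A) − C_U = 2.472 − 0.9019 = 1.571 kmol/m³.
S̃_{D/U} = C_D/C_U = 1.571/0.9019 = 1.74.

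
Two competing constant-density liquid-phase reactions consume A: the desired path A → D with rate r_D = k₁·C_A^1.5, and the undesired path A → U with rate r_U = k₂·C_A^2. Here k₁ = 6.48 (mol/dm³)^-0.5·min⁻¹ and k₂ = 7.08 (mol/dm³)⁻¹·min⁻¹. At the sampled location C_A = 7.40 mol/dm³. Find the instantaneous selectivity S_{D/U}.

S_{D/U} = r_D/r_U = (k₁·C_A^1.5)/(k₂·C_A^2) = (k₁/k₂)·C_A^-0.5.
= (6.48×7.400^1.5) / (7.08×7.400^2) = 130.4/387.7 = 0.336.
The undesired path is higher order in A, so low C_A (CSTR or dilute feed) favours D.

0.336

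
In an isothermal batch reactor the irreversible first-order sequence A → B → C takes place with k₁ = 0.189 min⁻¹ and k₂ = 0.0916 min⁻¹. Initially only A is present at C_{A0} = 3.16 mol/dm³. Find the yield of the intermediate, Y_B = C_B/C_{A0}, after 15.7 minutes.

For first-order series with pure A initially, C_B(t) = k₁C_{A0}/(k₂−k₁)·(e^(−k₁t) − e^(−k₂t)).
e^(−k₁t) = e^(−0.189×15.7) = e^(−2.967) = 0.05144; e^(−k₂t) = e^(−1.438) = 0.2374.
C_B = 0.189×3.16/(0.0916−0.189) × (0.05144−0.2374) = (-6.132)×(-0.1859) = 1.140 mol/dm³.
Y_B = C_B/C_{A0} = 1.140/3.16 = 0.361.

0.361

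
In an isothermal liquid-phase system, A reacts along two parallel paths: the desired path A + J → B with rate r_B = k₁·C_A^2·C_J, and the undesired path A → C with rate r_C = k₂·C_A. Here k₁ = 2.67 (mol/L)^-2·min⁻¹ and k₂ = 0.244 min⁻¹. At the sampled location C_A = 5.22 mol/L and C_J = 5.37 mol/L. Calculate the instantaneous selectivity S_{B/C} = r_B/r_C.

S_{B/C} = r_B/r_C = (k₁·C_A^2·C_J)/(k₂·C_A) = (k₁/k₂)·C_A·C_J.
= (2.67×5.220^2×5.370) / (0.244×5.220) = 390.7/1.274 = 307.
Since the desired path is higher order in A, keeping C_A high (PFR or concentrated feed) favours B.

307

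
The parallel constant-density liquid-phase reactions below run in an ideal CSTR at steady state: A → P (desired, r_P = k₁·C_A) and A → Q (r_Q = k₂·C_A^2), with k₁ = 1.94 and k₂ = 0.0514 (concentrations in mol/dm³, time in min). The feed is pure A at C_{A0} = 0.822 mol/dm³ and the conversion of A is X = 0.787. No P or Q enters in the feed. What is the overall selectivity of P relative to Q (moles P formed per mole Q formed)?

216

Exit C_A = C_{A0}(1−X) = 0.822×0.213 = 0.1751 mol/dm³.
Rates in a CSTR are evaluated at the outlet concentration: r_P = 1.94×0.1751 = 0.3397, r_Q = 0.0514×0.1751^2 = 0.001576.
Overall selectivity = C_P/C_Q = r_Pτ/(r_Qτ) = r_P/r_Q = 216.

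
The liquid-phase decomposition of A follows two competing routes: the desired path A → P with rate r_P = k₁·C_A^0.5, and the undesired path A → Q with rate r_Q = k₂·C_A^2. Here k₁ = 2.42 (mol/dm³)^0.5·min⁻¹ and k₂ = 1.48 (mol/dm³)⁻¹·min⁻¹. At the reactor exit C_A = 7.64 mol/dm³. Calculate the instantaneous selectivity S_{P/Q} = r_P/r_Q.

0.0774

S_{P/Q} = r_P/r_Q = (k₁·C_A^0.5)/(k₂·C_A^2) = (k₁/k₂)·C_A^-1.5.
= (2.42×7.640^0.5) / (1.48×7.640^2) = 6.689/86.39 = 0.0774.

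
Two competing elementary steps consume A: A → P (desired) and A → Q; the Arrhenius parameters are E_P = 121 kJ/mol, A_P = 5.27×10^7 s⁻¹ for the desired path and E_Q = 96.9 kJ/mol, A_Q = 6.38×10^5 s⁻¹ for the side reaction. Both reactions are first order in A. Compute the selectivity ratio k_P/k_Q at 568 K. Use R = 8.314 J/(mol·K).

0.502

With equal orders, S_{P/Q} = k_P/k_Q = (A_P/A_Q)·exp[(E_Q−E_P)/(RT)].
(E_Q−E_P)/(RT) = (96.9−121)×10³/(8.314×568) = -24100/4722 = -5.103.
k_P/k_Q = (5.27×10^7/6.38×10^5)·exp(-5.103) = 82.60 × 0.006076 = 0.502.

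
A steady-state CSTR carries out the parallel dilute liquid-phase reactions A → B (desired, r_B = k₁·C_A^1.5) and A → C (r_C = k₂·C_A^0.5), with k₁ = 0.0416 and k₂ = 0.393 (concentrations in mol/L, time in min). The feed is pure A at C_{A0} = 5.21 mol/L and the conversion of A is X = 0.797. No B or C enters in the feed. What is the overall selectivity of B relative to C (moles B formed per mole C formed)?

0.112

Exit C_A = C_{A0}(1−X) = 5.21×0.203 = 1.058 mol/L.
In a CSTR the entire volume is at exit conditions, so r_B = 0.0416×1.058^1.5 = 0.04525 and r_C = 0.393×1.058^0.5 = 0.4042.
Overall selectivity = C_B/C_C = r_Bτ/(r_Cτ) = r_B/r_C = 0.112.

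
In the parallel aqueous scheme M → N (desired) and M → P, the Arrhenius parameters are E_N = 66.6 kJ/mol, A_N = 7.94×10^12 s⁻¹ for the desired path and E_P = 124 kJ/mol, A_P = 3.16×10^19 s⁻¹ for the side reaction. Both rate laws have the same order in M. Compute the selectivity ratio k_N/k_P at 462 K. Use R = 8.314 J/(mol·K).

Since both paths have the same order in M, the concentration cancels and S_{N/P} = k_N/k_P = (A_N/A_P)·exp[(E_P−E_N)/(RT)].
(E_P−E_N)/(RT) = (124−66.6)×10³/(8.314×462) = 57400/3841 = 14.94.
k_N/k_P = (7.94×10^12/3.16×10^19)·exp(14.94) = 2.513×10^-7 × 3.090×10^6 = 0.776.
Since E_N < E_P, lowering the temperature improves selectivity toward N.

0.776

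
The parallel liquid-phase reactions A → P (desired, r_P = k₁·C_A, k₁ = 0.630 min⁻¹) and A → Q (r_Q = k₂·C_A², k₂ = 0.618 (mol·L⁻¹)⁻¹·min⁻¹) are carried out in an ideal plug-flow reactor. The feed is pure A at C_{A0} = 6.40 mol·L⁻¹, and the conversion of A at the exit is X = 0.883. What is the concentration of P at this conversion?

1.46 mol·L⁻¹

C_A = C_{A0}(1−X) = 0.7488 mol·L⁻¹.
Along a PFR/batch, dC_P/dC_A = −r_P/(r_P+r_Q) = −k₁/(k₁+k₂·C_A).
Integrating from C_{A0} to C_A: C_P = (0.630/0.618)·ln[(0.630+0.618·6.40)/(0.630+0.618·0.749)] = 1.019·ln(4.585/1.093) = 1.462 mol·L⁻¹.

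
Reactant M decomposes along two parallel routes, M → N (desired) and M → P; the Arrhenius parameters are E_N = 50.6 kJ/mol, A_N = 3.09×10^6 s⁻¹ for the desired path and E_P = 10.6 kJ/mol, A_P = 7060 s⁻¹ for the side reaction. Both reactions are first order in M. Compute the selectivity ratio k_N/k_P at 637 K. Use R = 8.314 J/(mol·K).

With equal orders, S_{N/P} = k_N/k_P = (A_N/A_P)·exp[(E_P−E_N)/(RT)].
(E_P−E_N)/(RT) = (10.6−50.6)×10³/(8.314×637) = -40000/5296 = -7.553.
k_N/k_P = (3.09×10^6/7060)·exp(-7.553) = 437.7 × 5.246×10^-4 = 0.230.
Since E_N > E_P, raising the temperature improves selectivity toward N.

0.230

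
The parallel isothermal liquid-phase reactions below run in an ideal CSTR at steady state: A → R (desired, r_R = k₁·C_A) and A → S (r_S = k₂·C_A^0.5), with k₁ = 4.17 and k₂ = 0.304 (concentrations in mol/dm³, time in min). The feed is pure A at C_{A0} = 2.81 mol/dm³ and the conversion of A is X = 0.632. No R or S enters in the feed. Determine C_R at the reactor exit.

Exit C_A = C_{A0}(1−X) = 2.81×0.368 = 1.034 mol/dm³.
In a CSTR the entire volume is at exit conditions, so r_R = 4.17×1.034 = 4.312 and r_S = 0.304×1.034^0.5 = 0.3091.
Fraction of consumed A going to R: r_R/(r_R+r_S) = 0.9331.
C_R = 0.9331·C_{A0}·X = 0.9331×2.81×0.632 = 1.66 mol/dm³.

1.66 mol/dm³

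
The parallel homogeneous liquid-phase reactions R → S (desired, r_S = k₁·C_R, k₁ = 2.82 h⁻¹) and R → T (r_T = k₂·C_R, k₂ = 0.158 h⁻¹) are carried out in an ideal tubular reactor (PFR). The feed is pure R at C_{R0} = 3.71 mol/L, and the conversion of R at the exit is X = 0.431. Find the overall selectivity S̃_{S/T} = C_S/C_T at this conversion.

17.8

C_R = C_{R0}(1−X) = 2.111 mol/L.
Both paths are first order in R, so the instantaneous fraction to S is constant: dC_S/d(−C_R) = k₁/(k₁+k₂) = 0.9469.
C_S = 0.9469·(C_{R0}−C_R) = 0.9469×1.599 = 1.51 mol/L.
C_T = (C_{R0}−C_R)−C_S = 0.08484 mol/L; S̃_{S/T} = 1.514/0.08484 = 17.8.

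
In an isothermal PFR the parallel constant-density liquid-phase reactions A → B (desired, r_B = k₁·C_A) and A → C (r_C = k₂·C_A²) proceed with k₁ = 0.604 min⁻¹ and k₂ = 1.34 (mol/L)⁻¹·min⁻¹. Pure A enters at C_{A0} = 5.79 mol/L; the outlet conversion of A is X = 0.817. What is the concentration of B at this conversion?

C_A = C_{A0}(1−X) = 1.060 mol/L.
Along a PFR/batch, dC_B/dC_A = −r_B/(r_B+r_C) = −k₁/(k₁+k₂·C_A).
Integrating from C_{A0} to C_A: C_B = (0.604/1.34)·ln[(0.604+1.34·5.79)/(0.604+1.34·1.06)] = 0.4507·ln(8.363/2.024) = 0.6395 mol/L.

0.640 mol/L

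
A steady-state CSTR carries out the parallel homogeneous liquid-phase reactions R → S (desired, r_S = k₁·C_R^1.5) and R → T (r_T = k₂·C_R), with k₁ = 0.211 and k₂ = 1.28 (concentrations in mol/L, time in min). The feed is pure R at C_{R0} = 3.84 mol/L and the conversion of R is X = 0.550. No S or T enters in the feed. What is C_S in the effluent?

0.376 mol/L

Exit C_R = C_{R0}(1−X) = 3.84×0.450 = 1.728 mol/L.
Rates in a CSTR are evaluated at the outlet concentration: r_S = 0.211×1.728^1.5 = 0.4793, r_T = 1.28×1.728 = 2.212.
Fraction of consumed R going to S: r_S/(r_S+r_T) = 0.1781.
C_S = 0.1781·C_{R0}·X = 0.1781×3.84×0.550 = 0.376 mol/L.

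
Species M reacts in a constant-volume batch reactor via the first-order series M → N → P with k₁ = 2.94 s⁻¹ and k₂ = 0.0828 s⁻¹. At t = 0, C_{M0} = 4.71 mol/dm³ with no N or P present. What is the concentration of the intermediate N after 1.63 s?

The intermediate concentration in a first-order A→B→C sequence is C_N = k₁C_{M0}(e^(−k₁t) − e^(−k₂t))/(k₂−k₁).
e^(−k₁t) = e^(−2.94×1.63) = e^(−4.792) = 0.008294; e^(−k₂t) = e^(−0.1350) = 0.8737.
C_N = 2.94×4.71/(0.0828−2.94) × (0.008294−0.8737) = (-4.846)×(-0.8655) = 4.194 mol/dm³.

4.19 mol/dm³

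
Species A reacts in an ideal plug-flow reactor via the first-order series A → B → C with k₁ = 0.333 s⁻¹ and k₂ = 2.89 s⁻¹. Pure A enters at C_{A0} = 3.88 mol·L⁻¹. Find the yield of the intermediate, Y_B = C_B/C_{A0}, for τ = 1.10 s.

For first-order series with pure A initially, C_B(τ) = k₁C_{A0}/(k₂−k₁)·(e^(−k₁τ) − e^(−k₂τ)).
e^(−k₁τ) = e^(−0.333×1.10) = e^(−0.3663) = 0.6933; e^(−k₂τ) = e^(−3.179) = 0.04163.
C_B = 0.333×3.88/(2.89−0.333) × (0.6933−0.04163) = 0.5053×0.6517 = 0.3293 mol·L⁻¹.
Y_B = C_B/C_{A0} = 0.3293/3.88 = 0.0849.

0.0849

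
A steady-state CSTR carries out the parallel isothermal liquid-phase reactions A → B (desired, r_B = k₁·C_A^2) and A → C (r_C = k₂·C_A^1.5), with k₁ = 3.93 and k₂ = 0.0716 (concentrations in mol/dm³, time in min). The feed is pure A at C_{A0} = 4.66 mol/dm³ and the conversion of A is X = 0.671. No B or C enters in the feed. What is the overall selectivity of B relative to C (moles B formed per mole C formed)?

Exit C_A = C_{A0}(1−X) = 4.66×0.329 = 1.533 mol/dm³.
In a CSTR the entire volume is at exit conditions, so r_B = 3.93×1.533^2 = 9.238 and r_C = 0.0716×1.533^1.5 = 0.1359.
Overall selectivity = C_B/C_C = r_Bτ/(r_Cτ) = r_B/r_C = 68.0.

68.0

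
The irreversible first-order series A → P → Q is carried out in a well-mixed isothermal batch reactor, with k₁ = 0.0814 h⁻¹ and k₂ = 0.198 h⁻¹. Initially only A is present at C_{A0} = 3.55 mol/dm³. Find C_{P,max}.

0.785 mol/dm³

At the optimum, C_{P,max}/C_{A0} = (k₁/k₂)^[k₂/(k₂−k₁)].
= (0.0814/0.198)^(0.198/(0.198−0.0814)) = (0.4111)^(1.698) = 0.2210.
C_{P,max} = 0.2210×3.55 = 0.785 mol/dm³.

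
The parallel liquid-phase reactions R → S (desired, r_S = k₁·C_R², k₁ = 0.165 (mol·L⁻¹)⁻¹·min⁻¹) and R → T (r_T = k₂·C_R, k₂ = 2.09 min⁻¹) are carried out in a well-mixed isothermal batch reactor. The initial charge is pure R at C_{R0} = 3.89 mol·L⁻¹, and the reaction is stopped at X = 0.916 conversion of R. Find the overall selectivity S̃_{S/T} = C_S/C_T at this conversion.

0.161

C_R = C_{R0}(1−X) = 0.3268 mol·L⁻¹.
Along a PFR/batch, dC_T/dC_R = −r_T/(r_S+r_T) = −k₂/(k₂+k₁·C_R).
Integrating from C_{R0} to C_R: C_T = (2.09/0.165)·ln[(2.09+0.165·3.89)/(2.09+0.165·0.327)] = 12.67·ln(2.732/2.144) = 3.070 mol·L⁻¹.
Then C_S = (C_{R0}−C_R) − C_T = 3.563 − 3.070 = 0.4935 mol·L⁻¹.
S̃_{S/T} = C_S/C_T = 0.4935/3.070 = 0.161.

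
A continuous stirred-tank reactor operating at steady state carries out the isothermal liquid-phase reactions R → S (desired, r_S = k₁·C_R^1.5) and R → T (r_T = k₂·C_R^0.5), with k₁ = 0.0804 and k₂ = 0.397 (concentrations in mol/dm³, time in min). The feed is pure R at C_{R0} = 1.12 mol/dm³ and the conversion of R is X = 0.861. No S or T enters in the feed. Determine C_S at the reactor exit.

Exit C_R = C_{R0}(1−X) = 1.12×0.139 = 0.1557 mol/dm³.
In a CSTR the entire volume is at exit conditions, so r_S = 0.0804×0.1557^1.5 = 0.004939 and r_T = 0.397×0.1557^0.5 = 0.1566.
Fraction of consumed R going to S: r_S/(r_S+r_T) = 0.03056.
C_S = 0.03056·C_{R0}·X = 0.03056×1.12×0.861 = 0.0295 mol/dm³.

0.0295 mol/dm³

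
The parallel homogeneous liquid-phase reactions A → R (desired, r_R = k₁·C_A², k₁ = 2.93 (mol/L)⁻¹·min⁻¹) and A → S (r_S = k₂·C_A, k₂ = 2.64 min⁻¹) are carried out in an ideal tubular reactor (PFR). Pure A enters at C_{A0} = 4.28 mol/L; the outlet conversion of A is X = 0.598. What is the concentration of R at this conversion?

C_A = C_{A0}(1−X) = 1.721 mol/L.
Along a PFR/batch, dC_S/dC_A = −r_S/(r_R+r_S) = −k₂/(k₂+k₁·C_A).
Integrating from C_{A0} to C_A: C_S = (2.64/2.93)·ln[(2.64+2.93·4.28)/(2.64+2.93·1.72)] = 0.9010·ln(15.18/7.681) = 0.6138 mol/L.
Then C_R = (C_{A0}−C_A) − C_S = 2.559 − 0.6138 = 1.946 mol/L.

1.95 mol/L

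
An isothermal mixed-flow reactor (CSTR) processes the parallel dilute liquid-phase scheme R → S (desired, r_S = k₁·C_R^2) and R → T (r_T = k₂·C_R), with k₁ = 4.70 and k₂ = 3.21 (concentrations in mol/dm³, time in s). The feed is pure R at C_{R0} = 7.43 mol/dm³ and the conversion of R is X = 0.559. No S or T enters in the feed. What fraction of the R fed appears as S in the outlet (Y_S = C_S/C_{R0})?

Exit C_R = C_{R0}(1−X) = 7.43×0.441 = 3.277 mol/dm³.
Rates in a CSTR are evaluated at the outlet concentration: r_S = 4.70×3.277^2 = 50.46, r_T = 3.21×3.277 = 10.52.
Fraction of consumed R going to S: r_S/(r_S+r_T) = 0.8275.
C_S = 0.8275·C_{R0}·X = 0.8275×7.43×0.559 = 3.44 mol/dm³; Y_S = C_S/C_{R0} = 0.463.

0.463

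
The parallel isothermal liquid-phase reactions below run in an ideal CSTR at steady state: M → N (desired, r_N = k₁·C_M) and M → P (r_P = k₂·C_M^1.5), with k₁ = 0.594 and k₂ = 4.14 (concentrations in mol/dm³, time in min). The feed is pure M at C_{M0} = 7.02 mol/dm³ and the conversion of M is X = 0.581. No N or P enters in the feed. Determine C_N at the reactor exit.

Exit C_M = C_{M0}(1−X) = 7.02×0.419 = 2.941 mol/dm³.
A CSTR operates uniformly at the exit composition, giving r_N = 1.747 and r_P = 20.88 (each k·C_M^n at C_M = 2.941).
Fraction of consumed M going to N: r_N/(r_N+r_P) = 0.07720.
C_N = 0.07720·C_{M0}·X = 0.07720×7.02×0.581 = 0.315 mol/dm³.

0.315 mol/dm³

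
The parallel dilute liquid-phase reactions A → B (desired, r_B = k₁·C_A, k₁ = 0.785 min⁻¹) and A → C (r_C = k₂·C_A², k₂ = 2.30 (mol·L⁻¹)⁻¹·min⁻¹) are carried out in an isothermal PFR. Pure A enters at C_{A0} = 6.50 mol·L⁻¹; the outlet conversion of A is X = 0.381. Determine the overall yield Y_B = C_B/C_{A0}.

0.0236

C_A = C_{A0}(1−X) = 4.024 mol·L⁻¹.
Along a PFR/batch, dC_B/dC_A = −r_B/(r_B+r_C) = −k₁/(k₁+k₂·C_A).
Integrating from C_{A0} to C_A: C_B = (0.785/2.30)·ln[(0.785+2.30·6.50)/(0.785+2.30·4.02)] = 0.3413·ln(15.73/10.04) = 0.1534 mol·L⁻¹.
Y_B = C_B/C_{A0} = 0.1534/6.50 = 0.0236.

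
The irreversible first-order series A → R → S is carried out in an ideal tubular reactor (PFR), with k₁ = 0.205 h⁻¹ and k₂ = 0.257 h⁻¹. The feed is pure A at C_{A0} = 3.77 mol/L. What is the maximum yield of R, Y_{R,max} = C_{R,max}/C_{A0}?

0.327

At the optimum, C_{R,max}/C_{A0} = (k₁/k₂)^[k₂/(k₂−k₁)].
= (0.205/0.257)^(0.257/(0.257−0.205)) = (0.7977)^(4.942) = 0.3272.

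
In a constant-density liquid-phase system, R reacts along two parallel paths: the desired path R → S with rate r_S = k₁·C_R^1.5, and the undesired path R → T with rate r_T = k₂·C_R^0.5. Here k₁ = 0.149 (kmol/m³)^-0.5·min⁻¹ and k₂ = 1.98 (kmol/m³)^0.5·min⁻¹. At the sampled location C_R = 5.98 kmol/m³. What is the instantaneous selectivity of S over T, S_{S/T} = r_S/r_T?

S_{S/T} = r_S/r_T = (k₁·C_R^1.5)/(k₂·C_R^0.5) = (k₁/k₂)·C_R.
= (0.149×5.980^1.5) / (1.98×5.980^0.5) = 2.179/4.842 = 0.450.

0.450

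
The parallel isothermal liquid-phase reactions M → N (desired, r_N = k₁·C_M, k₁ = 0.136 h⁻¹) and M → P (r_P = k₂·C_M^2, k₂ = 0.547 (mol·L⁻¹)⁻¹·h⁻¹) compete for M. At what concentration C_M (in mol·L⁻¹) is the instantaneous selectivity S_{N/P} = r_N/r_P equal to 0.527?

0.472 mol·L⁻¹

S_{N/P} = (k₁/k₂)·C_M⁻¹ ⇒ C_M = (S·k₂/k₁)^(-1).
= (0.527×0.547/0.136)^(-1) = (2.120)^(-1) = 0.472 mol·L⁻¹.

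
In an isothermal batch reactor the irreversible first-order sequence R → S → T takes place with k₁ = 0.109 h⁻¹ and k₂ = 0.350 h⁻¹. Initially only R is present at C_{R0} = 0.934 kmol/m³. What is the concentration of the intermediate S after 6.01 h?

The intermediate concentration in a first-order A→B→C sequence is C_S = k₁C_{R0}(e^(−k₁t) − e^(−k₂t))/(k₂−k₁).
e^(−k₁t) = e^(−0.109×6.01) = e^(−0.6551) = 0.5194; e^(−k₂t) = e^(−2.103) = 0.1220.
C_S = 0.109×0.934/(0.350−0.109) × (0.5194−0.1220) = 0.4224×0.3974 = 0.1679 kmol/m³.

0.168 kmol/m³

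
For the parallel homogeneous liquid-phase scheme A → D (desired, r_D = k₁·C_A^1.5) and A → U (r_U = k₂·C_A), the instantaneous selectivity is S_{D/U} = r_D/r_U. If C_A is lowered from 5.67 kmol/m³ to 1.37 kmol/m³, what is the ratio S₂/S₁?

S_{D/U} = (k₁/k₂)·C_A^0.5, so S₂/S₁ = (C_{A,2}/C_{A,1})^0.5.
= (1.37/5.67)^0.5 = (0.2416)^0.5 = 0.492.

0.492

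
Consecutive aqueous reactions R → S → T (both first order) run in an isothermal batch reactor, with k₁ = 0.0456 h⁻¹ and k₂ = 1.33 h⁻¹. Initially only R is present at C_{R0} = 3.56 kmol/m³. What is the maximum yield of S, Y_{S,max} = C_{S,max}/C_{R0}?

0.0304

For a first-order series the maximum intermediate yield is C_{S,max}/C_{R0} = (k₁/k₂)^[k₂/(k₂−k₁)].
= (0.0456/1.33)^(1.33/(1.33−0.0456)) = (0.03429)^(1.036) = 0.03042.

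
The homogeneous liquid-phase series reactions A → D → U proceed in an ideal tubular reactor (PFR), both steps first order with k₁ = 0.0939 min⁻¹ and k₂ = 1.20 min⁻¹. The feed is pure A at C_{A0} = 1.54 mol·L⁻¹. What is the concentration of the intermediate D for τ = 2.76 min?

For first-order series with pure A initially, C_D(τ) = k₁C_{A0}/(k₂−k₁)·(e^(−k₁τ) − e^(−k₂τ)).
e^(−k₁τ) = e^(−0.0939×2.76) = e^(−0.2592) = 0.7717; e^(−k₂τ) = e^(−3.312) = 0.03644.
C_D = 0.0939×1.54/(1.20−0.0939) × (0.7717−0.03644) = 0.1307×0.7353 = 0.09612 mol·L⁻¹.

0.0961 mol·L⁻¹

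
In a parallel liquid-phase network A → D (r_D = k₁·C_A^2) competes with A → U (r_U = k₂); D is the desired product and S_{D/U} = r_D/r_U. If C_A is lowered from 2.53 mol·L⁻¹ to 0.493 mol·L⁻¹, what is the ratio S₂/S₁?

0.0380

S_{D/U} = (k₁/k₂)·C_A^2, so S₂/S₁ = (C_{A,2}/C_{A,1})^2.
= (0.493/2.53)^2 = (0.1949)^2 = 0.0380.
Selectivity toward D falls as C_A falls — high-concentration operation is favoured.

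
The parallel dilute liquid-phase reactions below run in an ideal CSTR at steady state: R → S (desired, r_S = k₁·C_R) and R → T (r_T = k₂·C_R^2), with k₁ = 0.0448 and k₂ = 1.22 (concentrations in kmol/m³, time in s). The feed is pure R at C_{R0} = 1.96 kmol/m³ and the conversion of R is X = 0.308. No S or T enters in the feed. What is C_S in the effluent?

0.0159 kmol/m³

Exit C_R = C_{R0}(1−X) = 1.96×0.692 = 1.356 kmol/m³.
Rates in a CSTR are evaluated at the outlet concentration: r_S = 0.0448×1.356 = 0.06076, r_T = 1.22×1.356^2 = 2.244.
Fraction of consumed R going to S: r_S/(r_S+r_T) = 0.02636.
C_S = 0.02636·C_{R0}·X = 0.02636×1.96×0.308 = 0.0159 kmol/m³.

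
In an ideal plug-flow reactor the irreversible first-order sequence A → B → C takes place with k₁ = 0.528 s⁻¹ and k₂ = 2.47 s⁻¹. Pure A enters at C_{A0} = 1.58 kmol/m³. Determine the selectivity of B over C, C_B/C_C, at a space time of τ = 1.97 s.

0.170

The intermediate concentration in a first-order A→B→C sequence is C_B = k₁C_{A0}(e^(−k₁τ) − e^(−k₂τ))/(k₂−k₁).
e^(−k₁τ) = e^(−0.528×1.97) = e^(−1.040) = 0.3534; e^(−k₂τ) = e^(−4.866) = 0.007705.
C_B = 0.528×1.58/(2.47−0.528) × (0.3534−0.007705) = 0.4296×0.3457 = 0.1485 kmol/m³.
C_A = C_{A0}e^(−k₁τ) = 0.5584 kmol/m³, so C_C = C_{A0}−C_A−C_B = 0.8731 kmol/m³; C_B/C_C = 0.170.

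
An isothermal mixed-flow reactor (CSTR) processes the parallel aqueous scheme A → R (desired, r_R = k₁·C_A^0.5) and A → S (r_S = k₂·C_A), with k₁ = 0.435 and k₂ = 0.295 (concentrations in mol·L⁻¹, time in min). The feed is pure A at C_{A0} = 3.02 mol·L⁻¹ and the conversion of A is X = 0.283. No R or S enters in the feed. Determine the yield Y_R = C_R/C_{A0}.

Exit C_A = C_{A0}(1−X) = 3.02×0.717 = 2.165 mol·L⁻¹.
In a CSTR the entire volume is at exit conditions, so r_R = 0.435×2.165^0.5 = 0.6401 and r_S = 0.295×2.165 = 0.6388.
Fraction of consumed A going to R: r_R/(r_R+r_S) = 0.5005.
C_R = 0.5005·C_{A0}·X = 0.5005×3.02×0.283 = 0.428 mol·L⁻¹; Y_R = C_R/C_{A0} = 0.142.

0.142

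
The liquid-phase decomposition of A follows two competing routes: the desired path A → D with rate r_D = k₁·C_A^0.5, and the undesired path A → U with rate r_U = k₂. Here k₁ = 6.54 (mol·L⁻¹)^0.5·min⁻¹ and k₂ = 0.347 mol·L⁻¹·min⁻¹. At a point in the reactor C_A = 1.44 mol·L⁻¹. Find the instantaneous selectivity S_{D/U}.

S_{D/U} = r_D/r_U = (k₁·C_A^0.5)/(k₂) = (k₁/k₂)·C_A^0.5.
= (6.54×1.440^0.5) / (0.347) = 7.848/0.3470 = 22.6.
Since the desired path is higher order in A, keeping C_A high (PFR or concentrated feed) favours D.

22.6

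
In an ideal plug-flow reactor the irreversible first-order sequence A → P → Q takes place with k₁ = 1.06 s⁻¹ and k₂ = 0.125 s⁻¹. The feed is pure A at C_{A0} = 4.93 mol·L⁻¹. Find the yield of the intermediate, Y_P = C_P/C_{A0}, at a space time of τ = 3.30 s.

0.716

Solving the coupled first-order balances gives C_P(τ) = [k₁/(k₂−k₁)]·C_{A0}·(e^(−k₁τ) − e^(−k₂τ)).
e^(−k₁τ) = e^(−1.06×3.30) = e^(−3.498) = 0.03026; e^(−k₂τ) = e^(−0.4125) = 0.6620.
C_P = 1.06×4.93/(0.125−1.06) × (0.03026−0.6620) = (-5.589)×(-0.6317) = 3.531 mol·L⁻¹.
Y_P = C_P/C_{A0} = 3.531/4.93 = 0.716.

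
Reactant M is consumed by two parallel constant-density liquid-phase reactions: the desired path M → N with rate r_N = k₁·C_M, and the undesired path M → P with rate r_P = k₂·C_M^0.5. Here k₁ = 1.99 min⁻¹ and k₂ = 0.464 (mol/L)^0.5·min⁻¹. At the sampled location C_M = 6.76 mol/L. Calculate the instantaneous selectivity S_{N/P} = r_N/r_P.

S_{N/P} = r_N/r_P = (k₁·C_M)/(k₂·C_M^0.5) = (k₁/k₂)·C_M^0.5.
= (1.99×6.760) / (0.464×6.760^0.5) = 13.45/1.206 = 11.2.

11.2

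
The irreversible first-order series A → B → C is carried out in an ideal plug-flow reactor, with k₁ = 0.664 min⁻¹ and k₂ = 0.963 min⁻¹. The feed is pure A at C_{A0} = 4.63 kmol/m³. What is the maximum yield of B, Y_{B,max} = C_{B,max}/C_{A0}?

Evaluating C_B at τ_opt = ln(k₂/k₁)/(k₂−k₁) gives C_{B,max}/C_{A0} = (k₁/k₂)^[k₂/(k₂−k₁)].
= (0.664/0.963)^(0.963/(0.963−0.664)) = (0.6895)^(3.221) = 0.3020.

0.302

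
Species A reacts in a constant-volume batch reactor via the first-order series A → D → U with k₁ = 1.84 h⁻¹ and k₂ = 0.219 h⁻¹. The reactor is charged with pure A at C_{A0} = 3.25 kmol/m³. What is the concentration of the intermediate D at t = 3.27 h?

Solving the coupled first-order balances gives C_D(t) = [k₁/(k₂−k₁)]·C_{A0}·(e^(−k₁t) − e^(−k₂t)).
e^(−k₁t) = e^(−1.84×3.27) = e^(−6.017) = 0.002437; e^(−k₂t) = e^(−0.7161) = 0.4886.
C_D = 1.84×3.25/(0.219−1.84) × (0.002437−0.4886) = (-3.689)×(-0.4862) = 1.794 kmol/m³.

1.79 kmol/m³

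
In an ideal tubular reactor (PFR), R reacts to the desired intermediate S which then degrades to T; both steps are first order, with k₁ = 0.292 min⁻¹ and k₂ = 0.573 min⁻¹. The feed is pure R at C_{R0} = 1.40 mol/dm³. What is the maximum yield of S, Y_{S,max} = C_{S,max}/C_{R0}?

0.253

Evaluating C_S at τ_opt = ln(k₂/k₁)/(k₂−k₁) gives C_{S,max}/C_{R0} = (k₁/k₂)^[k₂/(k₂−k₁)].
= (0.292/0.573)^(0.573/(0.573−0.292)) = (0.5096)^(2.039) = 0.2529.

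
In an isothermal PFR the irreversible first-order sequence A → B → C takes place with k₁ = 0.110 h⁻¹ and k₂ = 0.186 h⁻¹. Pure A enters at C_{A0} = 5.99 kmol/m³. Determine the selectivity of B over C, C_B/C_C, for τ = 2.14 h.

For first-order series with pure A initially, C_B(τ) = k₁C_{A0}/(k₂−k₁)·(e^(−k₁τ) − e^(−k₂τ)).
e^(−k₁τ) = e^(−0.110×2.14) = e^(−0.2354) = 0.7903; e^(−k₂τ) = e^(−0.3980) = 0.6716.
C_B = 0.110×5.99/(0.186−0.110) × (0.7903−0.6716) = 8.670×0.1186 = 1.028 kmol/m³.
C_A = C_{A0}e^(−k₁τ) = 4.734 kmol/m³, so C_C = C_{A0}−C_A−C_B = 0.2280 kmol/m³; C_B/C_C = 4.51.

4.51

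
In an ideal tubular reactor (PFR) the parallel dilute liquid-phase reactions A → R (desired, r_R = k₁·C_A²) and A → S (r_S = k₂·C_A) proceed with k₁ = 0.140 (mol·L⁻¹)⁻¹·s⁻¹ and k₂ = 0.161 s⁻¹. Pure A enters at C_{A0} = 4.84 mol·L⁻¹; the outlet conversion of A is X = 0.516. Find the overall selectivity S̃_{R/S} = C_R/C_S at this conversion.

3.03

C_A = C_{A0}(1−X) = 2.343 mol·L⁻¹.
Along a PFR/batch, dC_S/dC_A = −r_S/(r_R+r_S) = −k₂/(k₂+k₁·C_A).
Integrating from C_{A0} to C_A: C_S = (0.161/0.140)·ln[(0.161+0.140·4.84)/(0.161+0.140·2.34)] = 1.150·ln(0.8386/0.4890) = 0.6204 mol·L⁻¹.
Then C_R = (C_{A0}−C_A) − C_S = 2.497 − 0.6204 = 1.877 mol·L⁻¹.
S̃_{R/S} = C_R/C_S = 1.877/0.6204 = 3.03.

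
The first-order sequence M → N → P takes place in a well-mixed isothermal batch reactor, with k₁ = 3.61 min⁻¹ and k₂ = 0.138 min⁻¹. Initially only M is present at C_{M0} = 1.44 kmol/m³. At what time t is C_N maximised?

0.940 min

Setting dC_N/dt = 0 gives t_opt = ln(k₂/k₁)/(k₂−k₁).
= ln(0.138/3.61)/(0.138−3.61) = ln(0.03823)/-3.472 = -3.264/-3.472 = 0.940 min.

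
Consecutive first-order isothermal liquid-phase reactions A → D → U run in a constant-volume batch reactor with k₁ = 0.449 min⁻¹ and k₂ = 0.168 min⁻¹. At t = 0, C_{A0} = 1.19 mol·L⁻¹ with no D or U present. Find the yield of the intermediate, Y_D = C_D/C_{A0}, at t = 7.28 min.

For first-order series with pure A initially, C_D(t) = k₁C_{A0}/(k₂−k₁)·(e^(−k₁t) − e^(−k₂t)).
e^(−k₁t) = e^(−0.449×7.28) = e^(−3.269) = 0.03806; e^(−k₂t) = e^(−1.223) = 0.2943.
C_D = 0.449×1.19/(0.168−0.449) × (0.03806−0.2943) = (-1.901)×(-0.2563) = 0.4873 mol·L⁻¹.
Y_D = C_D/C_{A0} = 0.4873/1.19 = 0.409.

0.409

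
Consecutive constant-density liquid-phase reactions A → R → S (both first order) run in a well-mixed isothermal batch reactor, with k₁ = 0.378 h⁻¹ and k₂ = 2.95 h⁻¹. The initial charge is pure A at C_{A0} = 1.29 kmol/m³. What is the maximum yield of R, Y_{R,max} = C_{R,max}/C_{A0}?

0.0947

For a first-order series the maximum intermediate yield is C_{R,max}/C_{A0} = (k₁/k₂)^[k₂/(k₂−k₁)].
= (0.378/2.95)^(2.95/(2.95−0.378)) = (0.1281)^(1.147) = 0.09474.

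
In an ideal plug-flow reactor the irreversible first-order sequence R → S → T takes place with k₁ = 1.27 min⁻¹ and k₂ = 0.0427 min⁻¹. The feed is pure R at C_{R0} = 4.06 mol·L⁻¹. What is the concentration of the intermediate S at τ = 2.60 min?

For first-order series with pure R initially, C_S(τ) = k₁C_{R0}/(k₂−k₁)·(e^(−k₁τ) − e^(−k₂τ)).
e^(−k₁τ) = e^(−1.27×2.60) = e^(−3.302) = 0.03681; e^(−k₂τ) = e^(−0.1110) = 0.8949.
C_S = 1.27×4.06/(0.0427−1.27) × (0.03681−0.8949) = (-4.201)×(-0.8581) = 3.605 mol·L⁻¹.

3.61 mol·L⁻¹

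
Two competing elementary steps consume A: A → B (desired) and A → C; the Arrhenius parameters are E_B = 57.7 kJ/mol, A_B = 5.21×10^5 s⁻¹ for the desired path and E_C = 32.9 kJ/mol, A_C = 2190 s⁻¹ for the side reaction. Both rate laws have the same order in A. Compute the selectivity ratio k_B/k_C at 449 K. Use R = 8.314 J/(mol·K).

With equal orders, S_{B/C} = k_B/k_C = (A_B/A_C)·exp[(E_C−E_B)/(RT)].
(E_C−E_B)/(RT) = (32.9−57.7)×10³/(8.314×449) = -24800/3733 = -6.643.
k_B/k_C = (5.21×10^5/2190)·exp(-6.643) = 237.9 × 0.001302 = 0.310.

0.310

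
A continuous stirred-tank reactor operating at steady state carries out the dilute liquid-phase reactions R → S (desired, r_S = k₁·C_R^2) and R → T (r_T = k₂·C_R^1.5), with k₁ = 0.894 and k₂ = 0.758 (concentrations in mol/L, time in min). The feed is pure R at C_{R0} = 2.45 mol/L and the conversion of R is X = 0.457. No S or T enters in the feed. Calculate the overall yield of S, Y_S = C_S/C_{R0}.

0.263

Exit C_R = C_{R0}(1−X) = 2.45×0.543 = 1.330 mol/L.
In a CSTR the entire volume is at exit conditions, so r_S = 0.894×1.330^2 = 1.582 and r_T = 0.758×1.330^1.5 = 1.163.
Fraction of consumed R going to S: r_S/(r_S+r_T) = 0.5763.
C_S = 0.5763·C_{R0}·X = 0.5763×2.45×0.457 = 0.645 mol/L; Y_S = C_S/C_{R0} = 0.263.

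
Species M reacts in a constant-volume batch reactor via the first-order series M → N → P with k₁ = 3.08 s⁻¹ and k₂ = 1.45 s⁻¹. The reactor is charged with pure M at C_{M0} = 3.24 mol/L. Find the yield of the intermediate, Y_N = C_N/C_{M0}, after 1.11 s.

0.316

For first-order series with pure M initially, C_N(t) = k₁C_{M0}/(k₂−k₁)·(e^(−k₁t) − e^(−k₂t)).
e^(−k₁t) = e^(−3.08×1.11) = e^(−3.419) = 0.03275; e^(−k₂t) = e^(−1.610) = 0.2000.
C_N = 3.08×3.24/(1.45−3.08) × (0.03275−0.2000) = (-6.122)×(-0.1672) = 1.024 mol/L.
Y_N = C_N/C_{M0} = 1.024/3.24 = 0.316.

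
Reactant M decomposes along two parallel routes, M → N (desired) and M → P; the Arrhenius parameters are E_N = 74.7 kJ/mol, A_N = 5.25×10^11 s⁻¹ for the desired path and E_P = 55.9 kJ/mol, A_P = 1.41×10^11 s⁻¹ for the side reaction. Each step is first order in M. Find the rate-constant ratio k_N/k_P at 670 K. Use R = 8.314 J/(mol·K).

0.127

With equal orders, S_{N/P} = k_N/k_P = (A_N/A_P)·exp[(E_P−E_N)/(RT)].
(E_P−E_N)/(RT) = (55.9−74.7)×10³/(8.314×670) = -18800/5570 = -3.375.
k_N/k_P = (5.25×10^11/1.41×10^11)·exp(-3.375) = 3.723 × 0.03422 = 0.127.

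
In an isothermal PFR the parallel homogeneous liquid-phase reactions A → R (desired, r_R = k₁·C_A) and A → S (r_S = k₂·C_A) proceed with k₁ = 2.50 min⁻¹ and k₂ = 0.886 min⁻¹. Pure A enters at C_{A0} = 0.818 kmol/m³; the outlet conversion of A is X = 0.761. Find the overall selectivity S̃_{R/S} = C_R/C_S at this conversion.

C_A = C_{A0}(1−X) = 0.1955 kmol/m³.
Both paths are first order in A, so the instantaneous fraction to R is constant: dC_R/d(−C_A) = k₁/(k₁+k₂) = 0.7383.
C_R = 0.7383·(C_{A0}−C_A) = 0.7383×0.6225 = 0.460 kmol/m³.
C_S = (C_{A0}−C_A)−C_R = 0.1629 kmol/m³; S̃_{R/S} = 0.4596/0.1629 = 2.82.

2.82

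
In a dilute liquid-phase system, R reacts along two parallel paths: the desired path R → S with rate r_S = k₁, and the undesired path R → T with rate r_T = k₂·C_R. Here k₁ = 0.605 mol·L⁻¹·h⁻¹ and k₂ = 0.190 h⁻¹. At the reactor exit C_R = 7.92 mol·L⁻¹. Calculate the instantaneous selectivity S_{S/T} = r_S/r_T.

S_{S/T} = r_S/r_T = (k₁)/(k₂·C_R) = (k₁/k₂)·C_R⁻¹.
= (0.605) / (0.190×7.920) = 0.6050/1.505 = 0.402.

0.402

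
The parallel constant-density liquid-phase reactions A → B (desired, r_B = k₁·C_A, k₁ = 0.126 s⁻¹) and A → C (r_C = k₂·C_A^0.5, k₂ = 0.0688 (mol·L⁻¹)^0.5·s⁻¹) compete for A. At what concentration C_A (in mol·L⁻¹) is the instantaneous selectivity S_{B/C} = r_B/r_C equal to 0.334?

S_{B/C} = (k₁/k₂)·C_A^0.5 ⇒ C_A = (S·k₂/k₁)^(2).
= (0.334×0.0688/0.126)^(2) = (0.1824)^(2) = 0.0333 mol·L⁻¹.

0.0333 mol·L⁻¹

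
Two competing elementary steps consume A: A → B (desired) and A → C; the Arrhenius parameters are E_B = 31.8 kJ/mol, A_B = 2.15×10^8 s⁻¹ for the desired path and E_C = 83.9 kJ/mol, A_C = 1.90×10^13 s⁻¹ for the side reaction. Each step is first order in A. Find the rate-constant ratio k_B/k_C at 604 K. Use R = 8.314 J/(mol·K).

0.363

k_B/k_C = (A_B/A_C)·exp[−(E_B−E_C)/(RT)] = (A_B/A_C)·exp[(E_C−E_B)/(RT)].
(E_C−E_B)/(RT) = (83.9−31.8)×10³/(8.314×604) = 52100/5022 = 10.38.
k_B/k_C = (2.15×10^8/1.90×10^13)·exp(10.38) = 1.132×10^-5 × 32050 = 0.363.
Since E_B < E_C, lowering the temperature improves selectivity toward B.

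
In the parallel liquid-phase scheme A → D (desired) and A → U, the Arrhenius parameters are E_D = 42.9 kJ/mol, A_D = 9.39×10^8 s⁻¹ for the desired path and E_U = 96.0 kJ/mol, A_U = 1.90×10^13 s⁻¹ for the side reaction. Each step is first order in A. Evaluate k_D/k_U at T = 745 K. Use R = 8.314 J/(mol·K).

0.261

Since both paths have the same order in A, the concentration cancels and S_{D/U} = k_D/k_U = (A_D/A_U)·exp[(E_U−E_D)/(RT)].
(E_U−E_D)/(RT) = (96.0−42.9)×10³/(8.314×745) = 53100/6194 = 8.573.
k_D/k_U = (9.39×10^8/1.90×10^13)·exp(8.573) = 4.942×10^-5 × 5286 = 0.261.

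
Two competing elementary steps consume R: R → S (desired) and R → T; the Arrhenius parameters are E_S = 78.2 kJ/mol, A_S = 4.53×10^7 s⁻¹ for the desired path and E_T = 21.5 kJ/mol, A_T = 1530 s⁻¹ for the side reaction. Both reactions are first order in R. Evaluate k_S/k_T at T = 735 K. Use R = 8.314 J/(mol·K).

With equal orders, S_{S/T} = k_S/k_T = (A_S/A_T)·exp[(E_T−E_S)/(RT)].
(E_T−E_S)/(RT) = (21.5−78.2)×10³/(8.314×735) = -56700/6111 = -9.279.
k_S/k_T = (4.53×10^7/1530)·exp(-9.279) = 29608 × 9.340×10^-5 = 2.77.

2.77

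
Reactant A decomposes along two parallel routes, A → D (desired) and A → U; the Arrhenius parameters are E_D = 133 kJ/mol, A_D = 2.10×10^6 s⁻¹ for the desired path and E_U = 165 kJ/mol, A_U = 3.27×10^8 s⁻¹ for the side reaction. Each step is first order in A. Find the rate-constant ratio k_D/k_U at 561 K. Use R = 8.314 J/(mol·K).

6.13

k_D/k_U = (A_D/A_U)·exp[−(E_D−E_U)/(RT)] = (A_D/A_U)·exp[(E_U−E_D)/(RT)].
(E_U−E_D)/(RT) = (165−133)×10³/(8.314×561) = 32000/4664 = 6.861.
k_D/k_U = (2.10×10^6/3.27×10^8)·exp(6.861) = 0.006422 × 954.2 = 6.13.
Since E_D < E_U, lowering the temperature improves selectivity toward D.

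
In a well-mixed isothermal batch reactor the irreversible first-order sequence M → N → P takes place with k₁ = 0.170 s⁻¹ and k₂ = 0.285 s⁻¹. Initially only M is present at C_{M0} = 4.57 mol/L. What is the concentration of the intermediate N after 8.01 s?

1.04 mol/L

For first-order series with pure M initially, C_N(t) = k₁C_{M0}/(k₂−k₁)·(e^(−k₁t) − e^(−k₂t)).
e^(−k₁t) = e^(−0.170×8.01) = e^(−1.362) = 0.2562; e^(−k₂t) = e^(−2.283) = 0.1020.
C_N = 0.170×4.57/(0.285−0.170) × (0.2562−0.1020) = 6.756×0.1542 = 1.042 mol/L.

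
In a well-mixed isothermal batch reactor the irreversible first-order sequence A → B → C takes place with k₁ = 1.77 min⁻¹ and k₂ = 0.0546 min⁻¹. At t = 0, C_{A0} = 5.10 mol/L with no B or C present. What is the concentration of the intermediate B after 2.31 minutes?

The intermediate concentration in a first-order A→B→C sequence is C_B = k₁C_{A0}(e^(−k₁t) − e^(−k₂t))/(k₂−k₁).
e^(−k₁t) = e^(−1.77×2.31) = e^(−4.089) = 0.01676; e^(−k₂t) = e^(−0.1261) = 0.8815.
C_B = 1.77×5.10/(0.0546−1.77) × (0.01676−0.8815) = (-5.262)×(-0.8647) = 4.551 mol/L.

4.55 mol/L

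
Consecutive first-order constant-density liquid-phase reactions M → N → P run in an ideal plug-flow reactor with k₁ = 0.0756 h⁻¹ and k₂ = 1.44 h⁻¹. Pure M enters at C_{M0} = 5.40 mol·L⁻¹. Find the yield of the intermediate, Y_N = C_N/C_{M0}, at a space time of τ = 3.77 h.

Solving the coupled first-order balances gives C_N(τ) = [k₁/(k₂−k₁)]·C_{M0}·(e^(−k₁τ) − e^(−k₂τ)).
e^(−k₁τ) = e^(−0.0756×3.77) = e^(−0.2850) = 0.7520; e^(−k₂τ) = e^(−5.429) = 0.004388.
C_N = 0.0756×5.40/(1.44−0.0756) × (0.7520−0.004388) = 0.2992×0.7476 = 0.2237 mol·L⁻¹.
Y_N = C_N/C_{M0} = 0.2237/5.40 = 0.0414.

0.0414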